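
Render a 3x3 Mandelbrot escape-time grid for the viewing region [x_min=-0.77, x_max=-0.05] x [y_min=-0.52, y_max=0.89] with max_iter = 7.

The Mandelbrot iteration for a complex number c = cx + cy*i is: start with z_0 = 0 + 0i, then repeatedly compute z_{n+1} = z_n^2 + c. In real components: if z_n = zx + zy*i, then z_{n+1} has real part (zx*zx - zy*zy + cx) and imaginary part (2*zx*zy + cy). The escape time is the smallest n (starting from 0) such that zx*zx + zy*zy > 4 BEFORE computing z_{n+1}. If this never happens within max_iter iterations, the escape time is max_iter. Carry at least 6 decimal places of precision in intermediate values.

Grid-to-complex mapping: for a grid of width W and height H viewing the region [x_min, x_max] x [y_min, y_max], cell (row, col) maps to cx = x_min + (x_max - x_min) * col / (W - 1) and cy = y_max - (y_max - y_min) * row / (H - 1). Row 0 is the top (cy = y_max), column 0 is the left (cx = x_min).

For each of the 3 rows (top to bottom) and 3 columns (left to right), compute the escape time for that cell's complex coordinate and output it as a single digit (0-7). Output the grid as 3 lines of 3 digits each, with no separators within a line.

Answer: 457
777
677

Derivation:
(row=0, col=0): c = -0.7700 + 0.8900i → escape time 4
(row=0, col=1): c = -0.4100 + 0.8900i → escape time 5
(row=0, col=2): c = -0.0500 + 0.8900i → escape time 7
(row=1, col=0): c = -0.7700 + 0.1850i → escape time 7
(row=1, col=1): c = -0.4100 + 0.1850i → escape time 7
(row=1, col=2): c = -0.0500 + 0.1850i → escape time 7
(row=2, col=0): c = -0.7700 + -0.5200i → escape time 6
(row=2, col=1): c = -0.4100 + -0.5200i → escape time 7
(row=2, col=2): c = -0.0500 + -0.5200i → escape time 7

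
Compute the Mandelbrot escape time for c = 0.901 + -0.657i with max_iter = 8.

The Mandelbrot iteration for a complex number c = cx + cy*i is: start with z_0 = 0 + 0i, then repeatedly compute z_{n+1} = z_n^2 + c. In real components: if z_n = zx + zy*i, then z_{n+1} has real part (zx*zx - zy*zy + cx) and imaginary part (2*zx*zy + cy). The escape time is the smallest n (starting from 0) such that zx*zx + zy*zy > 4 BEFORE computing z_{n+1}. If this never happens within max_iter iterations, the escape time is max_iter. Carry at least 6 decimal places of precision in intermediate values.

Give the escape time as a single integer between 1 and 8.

Answer: 2

Derivation:
z_0 = 0 + 0i, c = 0.9010 + -0.6570i
Iter 1: z = 0.9010 + -0.6570i, |z|^2 = 1.2435
Iter 2: z = 1.2812 + -1.8409i, |z|^2 = 5.0303
Escaped at iteration 2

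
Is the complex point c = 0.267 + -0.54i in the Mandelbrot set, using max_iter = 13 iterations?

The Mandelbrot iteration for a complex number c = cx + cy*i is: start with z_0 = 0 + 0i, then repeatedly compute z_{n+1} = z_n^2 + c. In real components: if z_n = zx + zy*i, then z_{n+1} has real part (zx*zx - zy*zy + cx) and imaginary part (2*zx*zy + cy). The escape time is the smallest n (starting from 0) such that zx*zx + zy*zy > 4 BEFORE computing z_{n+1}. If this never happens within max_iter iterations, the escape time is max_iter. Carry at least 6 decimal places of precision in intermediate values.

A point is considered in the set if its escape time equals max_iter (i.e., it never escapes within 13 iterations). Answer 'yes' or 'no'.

z_0 = 0 + 0i, c = 0.2670 + -0.5400i
Iter 1: z = 0.2670 + -0.5400i, |z|^2 = 0.3629
Iter 2: z = 0.0467 + -0.8284i, |z|^2 = 0.6884
Iter 3: z = -0.4170 + -0.6174i, |z|^2 = 0.5550
Iter 4: z = 0.0598 + -0.0251i, |z|^2 = 0.0042
Iter 5: z = 0.2699 + -0.5430i, |z|^2 = 0.3677
Iter 6: z = 0.0450 + -0.8332i, |z|^2 = 0.6962
Iter 7: z = -0.4251 + -0.6150i, |z|^2 = 0.5590
Iter 8: z = 0.0695 + -0.0171i, |z|^2 = 0.0051
Iter 9: z = 0.2715 + -0.5424i, |z|^2 = 0.3679
Iter 10: z = 0.0466 + -0.8346i, |z|^2 = 0.6986
Iter 11: z = -0.4273 + -0.6177i, |z|^2 = 0.5642
Iter 12: z = 0.0680 + -0.0121i, |z|^2 = 0.0048
Did not escape in 13 iterations → in set

Answer: yes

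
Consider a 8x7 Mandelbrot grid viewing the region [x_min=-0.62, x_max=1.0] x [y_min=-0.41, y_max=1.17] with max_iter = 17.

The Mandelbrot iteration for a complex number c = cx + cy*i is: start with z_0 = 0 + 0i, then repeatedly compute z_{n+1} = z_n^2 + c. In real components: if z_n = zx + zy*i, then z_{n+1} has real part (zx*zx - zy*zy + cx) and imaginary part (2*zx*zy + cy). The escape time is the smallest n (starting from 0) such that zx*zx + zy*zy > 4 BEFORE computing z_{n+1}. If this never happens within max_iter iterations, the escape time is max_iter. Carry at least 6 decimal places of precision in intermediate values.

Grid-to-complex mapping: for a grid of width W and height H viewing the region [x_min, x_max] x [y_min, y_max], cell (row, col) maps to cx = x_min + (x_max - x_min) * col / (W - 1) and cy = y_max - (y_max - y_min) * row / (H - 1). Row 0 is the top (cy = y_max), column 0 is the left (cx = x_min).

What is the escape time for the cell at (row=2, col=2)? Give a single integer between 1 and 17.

Answer: 17

Derivation:
z_0 = 0 + 0i, c = -0.1571 + 0.6433i
Iter 1: z = -0.1571 + 0.6433i, |z|^2 = 0.4386
Iter 2: z = -0.5463 + 0.4411i, |z|^2 = 0.4931
Iter 3: z = -0.0533 + 0.1613i, |z|^2 = 0.0289
Iter 4: z = -0.1803 + 0.6261i, |z|^2 = 0.4246
Iter 5: z = -0.5167 + 0.4175i, |z|^2 = 0.4413
Iter 6: z = -0.0645 + 0.2119i, |z|^2 = 0.0491
Iter 7: z = -0.1979 + 0.6160i, |z|^2 = 0.4186
Iter 8: z = -0.4974 + 0.3995i, |z|^2 = 0.4071
Iter 9: z = -0.0693 + 0.2458i, |z|^2 = 0.0652
Iter 10: z = -0.2128 + 0.6092i, |z|^2 = 0.4165
Iter 11: z = -0.4831 + 0.3841i, |z|^2 = 0.3809
Iter 12: z = -0.0713 + 0.2723i, |z|^2 = 0.0792
Iter 13: z = -0.2262 + 0.6045i, |z|^2 = 0.4166
Iter 14: z = -0.4714 + 0.3699i, |z|^2 = 0.3590
Iter 15: z = -0.0717 + 0.2946i, |z|^2 = 0.0919
Iter 16: z = -0.2388 + 0.6011i, |z|^2 = 0.4183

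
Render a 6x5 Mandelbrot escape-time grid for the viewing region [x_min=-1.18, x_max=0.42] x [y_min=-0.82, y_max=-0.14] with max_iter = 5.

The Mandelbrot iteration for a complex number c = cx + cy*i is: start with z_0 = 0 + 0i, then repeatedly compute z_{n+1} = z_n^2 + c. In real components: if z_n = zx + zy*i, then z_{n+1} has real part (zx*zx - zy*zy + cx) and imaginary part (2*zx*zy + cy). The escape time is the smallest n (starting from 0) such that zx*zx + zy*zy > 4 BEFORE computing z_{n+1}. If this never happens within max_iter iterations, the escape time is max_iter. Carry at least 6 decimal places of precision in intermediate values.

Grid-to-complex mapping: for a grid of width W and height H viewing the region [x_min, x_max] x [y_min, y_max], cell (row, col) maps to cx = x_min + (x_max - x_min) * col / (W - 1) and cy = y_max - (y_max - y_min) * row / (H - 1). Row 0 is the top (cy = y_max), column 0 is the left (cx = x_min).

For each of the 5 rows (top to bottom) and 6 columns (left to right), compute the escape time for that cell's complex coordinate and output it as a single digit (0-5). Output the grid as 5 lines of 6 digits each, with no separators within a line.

Answer: 555555
555555
555555
355555
345554

Derivation:
(row=0, col=0): c = -1.1800 + -0.1400i → escape time 5
(row=0, col=1): c = -0.8600 + -0.1400i → escape time 5
(row=0, col=2): c = -0.5400 + -0.1400i → escape time 5
(row=0, col=3): c = -0.2200 + -0.1400i → escape time 5
(row=0, col=4): c = 0.1000 + -0.1400i → escape time 5
(row=0, col=5): c = 0.4200 + -0.1400i → escape time 5
(row=1, col=0): c = -1.1800 + -0.3100i → escape time 5
(row=1, col=1): c = -0.8600 + -0.3100i → escape time 5
(row=1, col=2): c = -0.5400 + -0.3100i → escape time 5
(row=1, col=3): c = -0.2200 + -0.3100i → escape time 5
(row=1, col=4): c = 0.1000 + -0.3100i → escape time 5
(row=1, col=5): c = 0.4200 + -0.3100i → escape time 5
(row=2, col=0): c = -1.1800 + -0.4800i → escape time 5
(row=2, col=1): c = -0.8600 + -0.4800i → escape time 5
(row=2, col=2): c = -0.5400 + -0.4800i → escape time 5
(row=2, col=3): c = -0.2200 + -0.4800i → escape time 5
(row=2, col=4): c = 0.1000 + -0.4800i → escape time 5
(row=2, col=5): c = 0.4200 + -0.4800i → escape time 5
(row=3, col=0): c = -1.1800 + -0.6500i → escape time 3
(row=3, col=1): c = -0.8600 + -0.6500i → escape time 5
(row=3, col=2): c = -0.5400 + -0.6500i → escape time 5
(row=3, col=3): c = -0.2200 + -0.6500i → escape time 5
(row=3, col=4): c = 0.1000 + -0.6500i → escape time 5
(row=3, col=5): c = 0.4200 + -0.6500i → escape time 5
(row=4, col=0): c = -1.1800 + -0.8200i → escape time 3
(row=4, col=1): c = -0.8600 + -0.8200i → escape time 4
(row=4, col=2): c = -0.5400 + -0.8200i → escape time 5
(row=4, col=3): c = -0.2200 + -0.8200i → escape time 5
(row=4, col=4): c = 0.1000 + -0.8200i → escape time 5
(row=4, col=5): c = 0.4200 + -0.8200i → escape time 4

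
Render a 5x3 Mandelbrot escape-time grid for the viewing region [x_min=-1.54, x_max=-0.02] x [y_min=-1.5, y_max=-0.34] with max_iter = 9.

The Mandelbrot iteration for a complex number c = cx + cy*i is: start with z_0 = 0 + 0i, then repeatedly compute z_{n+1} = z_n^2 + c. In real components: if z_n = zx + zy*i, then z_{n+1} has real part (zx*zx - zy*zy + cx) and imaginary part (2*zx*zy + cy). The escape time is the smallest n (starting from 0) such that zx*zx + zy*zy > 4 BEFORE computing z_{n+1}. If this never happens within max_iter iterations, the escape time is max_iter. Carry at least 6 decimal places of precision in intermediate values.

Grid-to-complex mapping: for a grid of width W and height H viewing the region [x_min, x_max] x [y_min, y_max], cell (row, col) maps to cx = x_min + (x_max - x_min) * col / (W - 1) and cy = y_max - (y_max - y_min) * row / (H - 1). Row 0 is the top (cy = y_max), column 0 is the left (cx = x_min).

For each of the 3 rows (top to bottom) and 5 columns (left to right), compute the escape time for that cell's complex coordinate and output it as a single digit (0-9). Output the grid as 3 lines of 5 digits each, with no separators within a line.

Answer: 49999
33458
12222

Derivation:
(row=0, col=0): c = -1.5400 + -0.3400i → escape time 4
(row=0, col=1): c = -1.1600 + -0.3400i → escape time 9
(row=0, col=2): c = -0.7800 + -0.3400i → escape time 9
(row=0, col=3): c = -0.4000 + -0.3400i → escape time 9
(row=0, col=4): c = -0.0200 + -0.3400i → escape time 9
(row=1, col=0): c = -1.5400 + -0.9200i → escape time 3
(row=1, col=1): c = -1.1600 + -0.9200i → escape time 3
(row=1, col=2): c = -0.7800 + -0.9200i → escape time 4
(row=1, col=3): c = -0.4000 + -0.9200i → escape time 5
(row=1, col=4): c = -0.0200 + -0.9200i → escape time 8
(row=2, col=0): c = -1.5400 + -1.5000i → escape time 1
(row=2, col=1): c = -1.1600 + -1.5000i → escape time 2
(row=2, col=2): c = -0.7800 + -1.5000i → escape time 2
(row=2, col=3): c = -0.4000 + -1.5000i → escape time 2
(row=2, col=4): c = -0.0200 + -1.5000i → escape time 2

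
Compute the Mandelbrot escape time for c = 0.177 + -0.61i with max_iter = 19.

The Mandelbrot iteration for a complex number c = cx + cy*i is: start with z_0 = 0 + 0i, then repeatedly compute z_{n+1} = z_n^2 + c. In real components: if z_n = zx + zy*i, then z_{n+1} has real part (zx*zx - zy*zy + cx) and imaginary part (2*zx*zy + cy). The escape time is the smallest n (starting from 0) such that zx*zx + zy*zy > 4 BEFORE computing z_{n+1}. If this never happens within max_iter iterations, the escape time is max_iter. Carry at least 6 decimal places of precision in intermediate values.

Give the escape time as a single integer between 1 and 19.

Answer: 12

Derivation:
z_0 = 0 + 0i, c = 0.1770 + -0.6100i
Iter 1: z = 0.1770 + -0.6100i, |z|^2 = 0.4034
Iter 2: z = -0.1638 + -0.8259i, |z|^2 = 0.7090
Iter 3: z = -0.4784 + -0.3395i, |z|^2 = 0.3441
Iter 4: z = 0.2906 + -0.2852i, |z|^2 = 0.1658
Iter 5: z = 0.1801 + -0.7758i, |z|^2 = 0.6342
Iter 6: z = -0.3924 + -0.8894i, |z|^2 = 0.9450
Iter 7: z = -0.4601 + 0.0880i, |z|^2 = 0.2194
Iter 8: z = 0.3809 + -0.6909i, |z|^2 = 0.6225
Iter 9: z = -0.1553 + -1.1364i, |z|^2 = 1.3156
Iter 10: z = -1.0903 + -0.2570i, |z|^2 = 1.2549
Iter 11: z = 1.2998 + -0.0495i, |z|^2 = 1.6918
Iter 12: z = 1.8639 + -0.7386i, |z|^2 = 4.0198
Escaped at iteration 12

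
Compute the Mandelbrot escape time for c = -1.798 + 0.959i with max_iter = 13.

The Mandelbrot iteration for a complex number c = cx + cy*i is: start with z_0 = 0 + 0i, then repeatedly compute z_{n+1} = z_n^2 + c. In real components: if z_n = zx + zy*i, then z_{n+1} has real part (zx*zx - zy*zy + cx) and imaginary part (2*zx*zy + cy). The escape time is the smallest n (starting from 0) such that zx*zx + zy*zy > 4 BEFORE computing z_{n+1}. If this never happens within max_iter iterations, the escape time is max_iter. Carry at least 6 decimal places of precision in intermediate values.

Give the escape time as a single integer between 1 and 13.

z_0 = 0 + 0i, c = -1.7980 + 0.9590i
Iter 1: z = -1.7980 + 0.9590i, |z|^2 = 4.1525
Escaped at iteration 1

Answer: 1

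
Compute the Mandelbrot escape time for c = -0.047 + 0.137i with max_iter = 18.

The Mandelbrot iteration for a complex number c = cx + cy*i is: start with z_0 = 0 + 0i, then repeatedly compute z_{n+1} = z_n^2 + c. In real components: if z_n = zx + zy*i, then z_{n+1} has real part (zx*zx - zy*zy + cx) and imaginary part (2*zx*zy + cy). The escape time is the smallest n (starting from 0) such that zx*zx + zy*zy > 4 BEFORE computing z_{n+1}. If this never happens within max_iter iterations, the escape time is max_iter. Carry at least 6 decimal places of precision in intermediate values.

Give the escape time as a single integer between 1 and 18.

z_0 = 0 + 0i, c = -0.0470 + 0.1370i
Iter 1: z = -0.0470 + 0.1370i, |z|^2 = 0.0210
Iter 2: z = -0.0636 + 0.1241i, |z|^2 = 0.0194
Iter 3: z = -0.0584 + 0.1212i, |z|^2 = 0.0181
Iter 4: z = -0.0583 + 0.1228i, |z|^2 = 0.0185
Iter 5: z = -0.0587 + 0.1227i, |z|^2 = 0.0185
Iter 6: z = -0.0586 + 0.1226i, |z|^2 = 0.0185
Iter 7: z = -0.0586 + 0.1226i, |z|^2 = 0.0185
Iter 8: z = -0.0586 + 0.1226i, |z|^2 = 0.0185
Iter 9: z = -0.0586 + 0.1226i, |z|^2 = 0.0185
Iter 10: z = -0.0586 + 0.1226i, |z|^2 = 0.0185
Iter 11: z = -0.0586 + 0.1226i, |z|^2 = 0.0185
Iter 12: z = -0.0586 + 0.1226i, |z|^2 = 0.0185
Iter 13: z = -0.0586 + 0.1226i, |z|^2 = 0.0185
Iter 14: z = -0.0586 + 0.1226i, |z|^2 = 0.0185
Iter 15: z = -0.0586 + 0.1226i, |z|^2 = 0.0185
Iter 16: z = -0.0586 + 0.1226i, |z|^2 = 0.0185
Iter 17: z = -0.0586 + 0.1226i, |z|^2 = 0.0185

Answer: 18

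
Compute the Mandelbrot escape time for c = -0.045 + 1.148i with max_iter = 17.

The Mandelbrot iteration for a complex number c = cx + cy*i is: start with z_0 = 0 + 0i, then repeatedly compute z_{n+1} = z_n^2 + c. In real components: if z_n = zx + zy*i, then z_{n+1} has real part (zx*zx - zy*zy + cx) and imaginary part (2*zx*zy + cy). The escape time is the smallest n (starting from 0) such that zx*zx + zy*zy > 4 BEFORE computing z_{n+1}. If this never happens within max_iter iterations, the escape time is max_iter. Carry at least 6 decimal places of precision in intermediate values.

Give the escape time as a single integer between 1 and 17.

z_0 = 0 + 0i, c = -0.0450 + 1.1480i
Iter 1: z = -0.0450 + 1.1480i, |z|^2 = 1.3199
Iter 2: z = -1.3609 + 1.0447i, |z|^2 = 2.9433
Iter 3: z = 0.7156 + -1.6954i, |z|^2 = 3.3864
Iter 4: z = -2.4071 + -1.2785i, |z|^2 = 7.4289
Escaped at iteration 4

Answer: 4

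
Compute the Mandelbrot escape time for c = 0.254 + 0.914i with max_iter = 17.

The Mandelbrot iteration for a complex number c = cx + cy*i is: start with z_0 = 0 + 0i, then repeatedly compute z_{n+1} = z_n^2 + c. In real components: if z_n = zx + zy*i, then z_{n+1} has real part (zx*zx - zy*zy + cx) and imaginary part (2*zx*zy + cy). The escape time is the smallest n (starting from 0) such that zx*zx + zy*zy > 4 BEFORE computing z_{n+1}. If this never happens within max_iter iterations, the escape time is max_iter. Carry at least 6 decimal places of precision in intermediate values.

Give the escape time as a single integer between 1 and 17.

Answer: 4

Derivation:
z_0 = 0 + 0i, c = 0.2540 + 0.9140i
Iter 1: z = 0.2540 + 0.9140i, |z|^2 = 0.8999
Iter 2: z = -0.5169 + 1.3783i, |z|^2 = 2.1669
Iter 3: z = -1.3786 + -0.5108i, |z|^2 = 2.1614
Iter 4: z = 1.8935 + 2.3225i, |z|^2 = 8.9793
Escaped at iteration 4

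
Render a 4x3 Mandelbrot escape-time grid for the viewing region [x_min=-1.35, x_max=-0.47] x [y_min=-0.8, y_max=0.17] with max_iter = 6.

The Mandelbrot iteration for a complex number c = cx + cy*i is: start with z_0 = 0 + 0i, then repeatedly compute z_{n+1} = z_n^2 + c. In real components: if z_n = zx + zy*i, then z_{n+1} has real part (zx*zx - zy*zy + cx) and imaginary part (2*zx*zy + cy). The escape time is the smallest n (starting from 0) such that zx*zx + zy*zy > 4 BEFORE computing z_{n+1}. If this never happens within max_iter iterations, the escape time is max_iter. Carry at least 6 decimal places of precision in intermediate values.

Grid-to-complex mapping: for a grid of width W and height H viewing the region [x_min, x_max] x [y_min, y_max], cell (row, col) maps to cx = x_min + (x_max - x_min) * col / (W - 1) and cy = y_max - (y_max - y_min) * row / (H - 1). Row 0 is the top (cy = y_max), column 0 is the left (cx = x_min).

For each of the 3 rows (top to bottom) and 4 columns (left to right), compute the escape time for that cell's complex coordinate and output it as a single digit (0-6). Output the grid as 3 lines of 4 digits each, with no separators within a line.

Answer: 6666
6666
3346

Derivation:
(row=0, col=0): c = -1.3500 + 0.1700i → escape time 6
(row=0, col=1): c = -1.0567 + 0.1700i → escape time 6
(row=0, col=2): c = -0.7633 + 0.1700i → escape time 6
(row=0, col=3): c = -0.4700 + 0.1700i → escape time 6
(row=1, col=0): c = -1.3500 + -0.3150i → escape time 6
(row=1, col=1): c = -1.0567 + -0.3150i → escape time 6
(row=1, col=2): c = -0.7633 + -0.3150i → escape time 6
(row=1, col=3): c = -0.4700 + -0.3150i → escape time 6
(row=2, col=0): c = -1.3500 + -0.8000i → escape time 3
(row=2, col=1): c = -1.0567 + -0.8000i → escape time 3
(row=2, col=2): c = -0.7633 + -0.8000i → escape time 4
(row=2, col=3): c = -0.4700 + -0.8000i → escape time 6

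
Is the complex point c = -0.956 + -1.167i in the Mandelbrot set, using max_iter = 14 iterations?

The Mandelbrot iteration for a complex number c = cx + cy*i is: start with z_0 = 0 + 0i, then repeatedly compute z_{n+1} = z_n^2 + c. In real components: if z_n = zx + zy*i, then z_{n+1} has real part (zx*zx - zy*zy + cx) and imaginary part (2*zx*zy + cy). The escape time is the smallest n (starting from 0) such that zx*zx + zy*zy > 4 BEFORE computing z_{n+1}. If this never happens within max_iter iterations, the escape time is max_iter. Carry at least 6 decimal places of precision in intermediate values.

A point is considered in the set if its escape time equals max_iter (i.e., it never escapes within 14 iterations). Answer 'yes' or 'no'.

Answer: no

Derivation:
z_0 = 0 + 0i, c = -0.9560 + -1.1670i
Iter 1: z = -0.9560 + -1.1670i, |z|^2 = 2.2758
Iter 2: z = -1.4040 + 1.0643i, |z|^2 = 3.1038
Iter 3: z = -0.1177 + -4.1555i, |z|^2 = 17.2817
Escaped at iteration 3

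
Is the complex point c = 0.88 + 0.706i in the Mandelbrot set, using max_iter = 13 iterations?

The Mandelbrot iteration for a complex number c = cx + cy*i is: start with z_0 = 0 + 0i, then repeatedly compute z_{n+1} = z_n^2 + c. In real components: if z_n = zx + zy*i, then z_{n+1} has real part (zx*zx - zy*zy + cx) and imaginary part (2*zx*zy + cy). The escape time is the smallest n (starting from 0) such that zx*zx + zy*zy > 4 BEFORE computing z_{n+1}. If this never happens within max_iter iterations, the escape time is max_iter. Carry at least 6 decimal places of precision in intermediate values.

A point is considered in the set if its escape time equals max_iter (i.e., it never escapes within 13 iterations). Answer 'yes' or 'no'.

z_0 = 0 + 0i, c = 0.8800 + 0.7060i
Iter 1: z = 0.8800 + 0.7060i, |z|^2 = 1.2728
Iter 2: z = 1.1560 + 1.9486i, |z|^2 = 5.1331
Escaped at iteration 2

Answer: no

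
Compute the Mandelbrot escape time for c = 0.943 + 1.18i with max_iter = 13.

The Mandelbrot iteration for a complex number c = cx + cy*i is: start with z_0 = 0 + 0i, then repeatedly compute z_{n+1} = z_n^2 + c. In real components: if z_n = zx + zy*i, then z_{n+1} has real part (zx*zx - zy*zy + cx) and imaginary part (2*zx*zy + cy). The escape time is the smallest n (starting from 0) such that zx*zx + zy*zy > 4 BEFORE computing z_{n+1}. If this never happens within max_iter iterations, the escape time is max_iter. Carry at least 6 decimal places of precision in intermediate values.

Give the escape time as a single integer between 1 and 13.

z_0 = 0 + 0i, c = 0.9430 + 1.1800i
Iter 1: z = 0.9430 + 1.1800i, |z|^2 = 2.2816
Iter 2: z = 0.4398 + 3.4055i, |z|^2 = 11.7908
Escaped at iteration 2

Answer: 2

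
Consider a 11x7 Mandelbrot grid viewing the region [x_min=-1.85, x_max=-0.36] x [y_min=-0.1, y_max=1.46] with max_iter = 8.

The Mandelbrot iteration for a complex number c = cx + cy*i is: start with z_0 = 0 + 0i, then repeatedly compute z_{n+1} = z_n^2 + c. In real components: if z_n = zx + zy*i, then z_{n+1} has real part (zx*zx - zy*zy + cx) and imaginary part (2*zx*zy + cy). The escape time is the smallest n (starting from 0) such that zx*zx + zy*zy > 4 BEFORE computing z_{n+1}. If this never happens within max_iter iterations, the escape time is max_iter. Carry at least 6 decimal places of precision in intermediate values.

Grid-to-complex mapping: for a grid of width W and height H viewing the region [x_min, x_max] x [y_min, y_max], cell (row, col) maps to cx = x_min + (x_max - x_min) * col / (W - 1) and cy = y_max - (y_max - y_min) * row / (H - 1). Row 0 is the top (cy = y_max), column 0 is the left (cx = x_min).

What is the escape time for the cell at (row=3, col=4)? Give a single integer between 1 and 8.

Answer: 3

Derivation:
z_0 = 0 + 0i, c = -1.2540 + 0.6800i
Iter 1: z = -1.2540 + 0.6800i, |z|^2 = 2.0349
Iter 2: z = -0.1439 + -1.0254i, |z|^2 = 1.0722
Iter 3: z = -2.2848 + 0.9751i, |z|^2 = 6.1712
Escaped at iteration 3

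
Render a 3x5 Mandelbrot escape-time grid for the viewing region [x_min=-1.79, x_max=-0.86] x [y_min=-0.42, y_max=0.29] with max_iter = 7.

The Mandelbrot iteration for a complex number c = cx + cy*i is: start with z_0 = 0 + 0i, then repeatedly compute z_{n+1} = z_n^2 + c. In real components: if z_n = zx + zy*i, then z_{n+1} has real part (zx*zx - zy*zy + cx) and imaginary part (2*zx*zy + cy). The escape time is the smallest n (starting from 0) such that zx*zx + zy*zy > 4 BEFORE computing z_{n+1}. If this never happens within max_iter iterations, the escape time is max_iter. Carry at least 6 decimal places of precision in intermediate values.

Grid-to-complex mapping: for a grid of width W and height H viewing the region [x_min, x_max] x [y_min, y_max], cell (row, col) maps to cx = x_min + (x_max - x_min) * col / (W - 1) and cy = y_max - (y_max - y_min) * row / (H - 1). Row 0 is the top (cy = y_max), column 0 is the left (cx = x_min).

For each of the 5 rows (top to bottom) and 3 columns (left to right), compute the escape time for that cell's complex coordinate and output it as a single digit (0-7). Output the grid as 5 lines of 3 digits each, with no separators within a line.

Answer: 477
477
677
477
367

Derivation:
(row=0, col=0): c = -1.7900 + 0.2900i → escape time 4
(row=0, col=1): c = -1.3250 + 0.2900i → escape time 7
(row=0, col=2): c = -0.8600 + 0.2900i → escape time 7
(row=1, col=0): c = -1.7900 + 0.1125i → escape time 4
(row=1, col=1): c = -1.3250 + 0.1125i → escape time 7
(row=1, col=2): c = -0.8600 + 0.1125i → escape time 7
(row=2, col=0): c = -1.7900 + -0.0650i → escape time 6
(row=2, col=1): c = -1.3250 + -0.0650i → escape time 7
(row=2, col=2): c = -0.8600 + -0.0650i → escape time 7
(row=3, col=0): c = -1.7900 + -0.2425i → escape time 4
(row=3, col=1): c = -1.3250 + -0.2425i → escape time 7
(row=3, col=2): c = -0.8600 + -0.2425i → escape time 7
(row=4, col=0): c = -1.7900 + -0.4200i → escape time 3
(row=4, col=1): c = -1.3250 + -0.4200i → escape time 6
(row=4, col=2): c = -0.8600 + -0.4200i → escape time 7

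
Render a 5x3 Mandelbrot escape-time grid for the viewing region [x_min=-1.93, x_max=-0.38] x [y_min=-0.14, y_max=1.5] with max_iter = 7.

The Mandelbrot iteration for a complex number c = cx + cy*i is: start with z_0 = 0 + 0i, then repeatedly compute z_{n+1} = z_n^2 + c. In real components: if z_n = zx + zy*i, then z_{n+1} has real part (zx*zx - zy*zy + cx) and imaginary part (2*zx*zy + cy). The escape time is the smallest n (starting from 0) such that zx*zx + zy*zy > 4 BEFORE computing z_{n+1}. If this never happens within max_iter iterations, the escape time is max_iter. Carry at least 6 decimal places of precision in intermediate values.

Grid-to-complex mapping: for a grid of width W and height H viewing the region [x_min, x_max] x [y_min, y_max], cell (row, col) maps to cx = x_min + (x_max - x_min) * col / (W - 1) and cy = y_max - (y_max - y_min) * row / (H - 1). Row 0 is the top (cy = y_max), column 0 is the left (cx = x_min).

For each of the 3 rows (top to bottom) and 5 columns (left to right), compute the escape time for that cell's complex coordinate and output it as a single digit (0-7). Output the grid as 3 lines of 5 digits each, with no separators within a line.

Answer: 11222
13357
46777

Derivation:
(row=0, col=0): c = -1.9300 + 1.5000i → escape time 1
(row=0, col=1): c = -1.5425 + 1.5000i → escape time 1
(row=0, col=2): c = -1.1550 + 1.5000i → escape time 2
(row=0, col=3): c = -0.7675 + 1.5000i → escape time 2
(row=0, col=4): c = -0.3800 + 1.5000i → escape time 2
(row=1, col=0): c = -1.9300 + 0.6800i → escape time 1
(row=1, col=1): c = -1.5425 + 0.6800i → escape time 3
(row=1, col=2): c = -1.1550 + 0.6800i → escape time 3
(row=1, col=3): c = -0.7675 + 0.6800i → escape time 5
(row=1, col=4): c = -0.3800 + 0.6800i → escape time 7
(row=2, col=0): c = -1.9300 + -0.1400i → escape time 4
(row=2, col=1): c = -1.5425 + -0.1400i → escape time 6
(row=2, col=2): c = -1.1550 + -0.1400i → escape time 7
(row=2, col=3): c = -0.7675 + -0.1400i → escape time 7
(row=2, col=4): c = -0.3800 + -0.1400i → escape time 7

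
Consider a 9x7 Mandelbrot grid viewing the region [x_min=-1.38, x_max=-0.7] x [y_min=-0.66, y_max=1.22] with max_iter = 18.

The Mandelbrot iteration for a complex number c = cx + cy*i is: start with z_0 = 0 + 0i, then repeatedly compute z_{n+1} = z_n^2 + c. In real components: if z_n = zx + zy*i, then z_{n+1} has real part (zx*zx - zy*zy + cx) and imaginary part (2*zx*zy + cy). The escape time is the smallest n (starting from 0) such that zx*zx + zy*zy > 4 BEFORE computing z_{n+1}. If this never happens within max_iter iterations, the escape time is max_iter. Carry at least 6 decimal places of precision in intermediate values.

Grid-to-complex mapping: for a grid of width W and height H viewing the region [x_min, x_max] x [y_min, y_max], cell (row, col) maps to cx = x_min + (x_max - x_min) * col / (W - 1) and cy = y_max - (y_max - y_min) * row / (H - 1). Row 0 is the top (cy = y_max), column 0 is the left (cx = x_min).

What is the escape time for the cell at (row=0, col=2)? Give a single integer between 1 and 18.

Answer: 2

Derivation:
z_0 = 0 + 0i, c = -1.2100 + 1.2200i
Iter 1: z = -1.2100 + 1.2200i, |z|^2 = 2.9525
Iter 2: z = -1.2343 + -1.7324i, |z|^2 = 4.5247
Escaped at iteration 2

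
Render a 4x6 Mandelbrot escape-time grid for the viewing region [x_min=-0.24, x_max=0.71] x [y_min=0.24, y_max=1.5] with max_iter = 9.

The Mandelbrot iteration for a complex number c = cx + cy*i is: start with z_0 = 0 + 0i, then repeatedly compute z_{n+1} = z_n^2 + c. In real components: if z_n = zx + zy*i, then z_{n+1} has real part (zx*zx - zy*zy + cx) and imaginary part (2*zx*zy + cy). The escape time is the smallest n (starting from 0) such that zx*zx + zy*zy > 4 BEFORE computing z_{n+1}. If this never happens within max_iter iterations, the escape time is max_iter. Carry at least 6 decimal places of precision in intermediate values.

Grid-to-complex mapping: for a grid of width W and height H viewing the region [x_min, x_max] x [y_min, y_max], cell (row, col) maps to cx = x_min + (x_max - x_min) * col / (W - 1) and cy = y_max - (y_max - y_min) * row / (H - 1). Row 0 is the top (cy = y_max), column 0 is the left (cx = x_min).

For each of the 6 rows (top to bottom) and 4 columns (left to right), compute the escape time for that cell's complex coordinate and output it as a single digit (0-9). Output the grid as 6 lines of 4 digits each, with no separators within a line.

Answer: 2222
3222
6432
9843
9973
9993

Derivation:
(row=0, col=0): c = -0.2400 + 1.5000i → escape time 2
(row=0, col=1): c = 0.0767 + 1.5000i → escape time 2
(row=0, col=2): c = 0.3933 + 1.5000i → escape time 2
(row=0, col=3): c = 0.7100 + 1.5000i → escape time 2
(row=1, col=0): c = -0.2400 + 1.2480i → escape time 3
(row=1, col=1): c = 0.0767 + 1.2480i → escape time 2
(row=1, col=2): c = 0.3933 + 1.2480i → escape time 2
(row=1, col=3): c = 0.7100 + 1.2480i → escape time 2
(row=2, col=0): c = -0.2400 + 0.9960i → escape time 6
(row=2, col=1): c = 0.0767 + 0.9960i → escape time 4
(row=2, col=2): c = 0.3933 + 0.9960i → escape time 3
(row=2, col=3): c = 0.7100 + 0.9960i → escape time 2
(row=3, col=0): c = -0.2400 + 0.7440i → escape time 9
(row=3, col=1): c = 0.0767 + 0.7440i → escape time 8
(row=3, col=2): c = 0.3933 + 0.7440i → escape time 4
(row=3, col=3): c = 0.7100 + 0.7440i → escape time 3
(row=4, col=0): c = -0.2400 + 0.4920i → escape time 9
(row=4, col=1): c = 0.0767 + 0.4920i → escape time 9
(row=4, col=2): c = 0.3933 + 0.4920i → escape time 7
(row=4, col=3): c = 0.7100 + 0.4920i → escape time 3
(row=5, col=0): c = -0.2400 + 0.2400i → escape time 9
(row=5, col=1): c = 0.0767 + 0.2400i → escape time 9
(row=5, col=2): c = 0.3933 + 0.2400i → escape time 9
(row=5, col=3): c = 0.7100 + 0.2400i → escape time 3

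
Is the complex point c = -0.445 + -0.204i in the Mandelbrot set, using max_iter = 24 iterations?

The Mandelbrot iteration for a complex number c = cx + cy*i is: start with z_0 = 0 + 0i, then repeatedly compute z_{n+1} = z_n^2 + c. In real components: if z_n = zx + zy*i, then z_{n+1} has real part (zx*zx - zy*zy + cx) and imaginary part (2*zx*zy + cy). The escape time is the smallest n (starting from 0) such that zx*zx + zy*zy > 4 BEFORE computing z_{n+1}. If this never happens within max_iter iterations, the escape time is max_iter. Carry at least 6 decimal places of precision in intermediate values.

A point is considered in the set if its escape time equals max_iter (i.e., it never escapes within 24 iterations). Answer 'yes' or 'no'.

z_0 = 0 + 0i, c = -0.4450 + -0.2040i
Iter 1: z = -0.4450 + -0.2040i, |z|^2 = 0.2396
Iter 2: z = -0.2886 + -0.0224i, |z|^2 = 0.0838
Iter 3: z = -0.3622 + -0.1910i, |z|^2 = 0.1677
Iter 4: z = -0.3503 + -0.0656i, |z|^2 = 0.1270
Iter 5: z = -0.3266 + -0.1580i, |z|^2 = 0.1316
Iter 6: z = -0.3633 + -0.1008i, |z|^2 = 0.1422
Iter 7: z = -0.3232 + -0.1308i, |z|^2 = 0.1215
Iter 8: z = -0.3577 + -0.1195i, |z|^2 = 0.1422
Iter 9: z = -0.3313 + -0.1185i, |z|^2 = 0.1238
Iter 10: z = -0.3493 + -0.1254i, |z|^2 = 0.1377
Iter 11: z = -0.3388 + -0.1164i, |z|^2 = 0.1283
Iter 12: z = -0.3438 + -0.1252i, |z|^2 = 0.1339
Iter 13: z = -0.3425 + -0.1179i, |z|^2 = 0.1312
Iter 14: z = -0.3416 + -0.1232i, |z|^2 = 0.1319
Iter 15: z = -0.3435 + -0.1198i, |z|^2 = 0.1323
Iter 16: z = -0.3414 + -0.1217i, |z|^2 = 0.1313
Iter 17: z = -0.3433 + -0.1209i, |z|^2 = 0.1325
Iter 18: z = -0.3418 + -0.1210i, |z|^2 = 0.1315
Iter 19: z = -0.3428 + -0.1213i, |z|^2 = 0.1322
Iter 20: z = -0.3422 + -0.1208i, |z|^2 = 0.1317
Iter 21: z = -0.3425 + -0.1213i, |z|^2 = 0.1320
Iter 22: z = -0.3424 + -0.1209i, |z|^2 = 0.1319
Iter 23: z = -0.3424 + -0.1212i, |z|^2 = 0.1319
Did not escape in 24 iterations → in set

Answer: yes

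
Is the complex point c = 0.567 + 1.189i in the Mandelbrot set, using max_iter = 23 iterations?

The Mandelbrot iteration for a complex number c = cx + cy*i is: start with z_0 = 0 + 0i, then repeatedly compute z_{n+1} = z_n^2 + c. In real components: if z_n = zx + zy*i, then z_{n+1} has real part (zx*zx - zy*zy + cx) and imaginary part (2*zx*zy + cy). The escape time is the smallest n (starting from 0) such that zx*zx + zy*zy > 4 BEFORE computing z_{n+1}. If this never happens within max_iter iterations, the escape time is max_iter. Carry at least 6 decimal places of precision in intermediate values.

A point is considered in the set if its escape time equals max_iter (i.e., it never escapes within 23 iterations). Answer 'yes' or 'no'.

Answer: no

Derivation:
z_0 = 0 + 0i, c = 0.5670 + 1.1890i
Iter 1: z = 0.5670 + 1.1890i, |z|^2 = 1.7352
Iter 2: z = -0.5252 + 2.5373i, |z|^2 = 6.7139
Escaped at iteration 2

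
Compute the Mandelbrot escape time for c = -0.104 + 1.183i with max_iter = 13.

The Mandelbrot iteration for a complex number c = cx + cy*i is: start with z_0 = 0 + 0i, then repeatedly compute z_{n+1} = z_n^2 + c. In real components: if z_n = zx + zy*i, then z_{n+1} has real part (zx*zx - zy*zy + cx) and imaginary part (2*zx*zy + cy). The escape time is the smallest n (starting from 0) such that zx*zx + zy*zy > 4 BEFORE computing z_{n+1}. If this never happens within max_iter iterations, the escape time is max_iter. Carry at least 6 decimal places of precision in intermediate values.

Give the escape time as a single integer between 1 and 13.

Answer: 3

Derivation:
z_0 = 0 + 0i, c = -0.1040 + 1.1830i
Iter 1: z = -0.1040 + 1.1830i, |z|^2 = 1.4103
Iter 2: z = -1.4927 + 0.9369i, |z|^2 = 3.1059
Iter 3: z = 1.2462 + -1.6141i, |z|^2 = 4.1583
Escaped at iteration 3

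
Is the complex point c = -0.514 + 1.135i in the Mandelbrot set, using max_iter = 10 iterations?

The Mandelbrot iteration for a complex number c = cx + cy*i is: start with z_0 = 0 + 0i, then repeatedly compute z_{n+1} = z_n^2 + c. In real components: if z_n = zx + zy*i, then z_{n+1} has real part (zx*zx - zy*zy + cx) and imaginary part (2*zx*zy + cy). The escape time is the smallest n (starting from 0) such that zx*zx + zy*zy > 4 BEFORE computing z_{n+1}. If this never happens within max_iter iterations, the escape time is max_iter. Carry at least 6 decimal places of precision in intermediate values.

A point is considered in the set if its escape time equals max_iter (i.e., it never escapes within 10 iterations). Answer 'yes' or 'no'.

z_0 = 0 + 0i, c = -0.5140 + 1.1350i
Iter 1: z = -0.5140 + 1.1350i, |z|^2 = 1.5524
Iter 2: z = -1.5380 + -0.0318i, |z|^2 = 2.3665
Iter 3: z = 1.8505 + 1.2328i, |z|^2 = 4.9441
Escaped at iteration 3

Answer: no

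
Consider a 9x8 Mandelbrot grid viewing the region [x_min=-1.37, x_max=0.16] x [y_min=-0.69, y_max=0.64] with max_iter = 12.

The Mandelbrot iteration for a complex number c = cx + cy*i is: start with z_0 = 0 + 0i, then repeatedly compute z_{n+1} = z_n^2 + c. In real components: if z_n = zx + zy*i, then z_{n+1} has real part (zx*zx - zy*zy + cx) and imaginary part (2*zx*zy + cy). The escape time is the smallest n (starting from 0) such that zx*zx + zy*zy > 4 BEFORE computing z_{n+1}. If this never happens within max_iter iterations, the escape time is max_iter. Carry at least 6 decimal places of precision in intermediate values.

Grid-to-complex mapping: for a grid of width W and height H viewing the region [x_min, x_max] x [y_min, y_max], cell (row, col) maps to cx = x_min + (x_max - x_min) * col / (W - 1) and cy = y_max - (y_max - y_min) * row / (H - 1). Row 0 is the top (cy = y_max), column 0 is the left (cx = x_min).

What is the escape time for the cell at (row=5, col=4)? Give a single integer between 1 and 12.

Answer: 12

Derivation:
z_0 = 0 + 0i, c = -0.6050 + -0.3100i
Iter 1: z = -0.6050 + -0.3100i, |z|^2 = 0.4621
Iter 2: z = -0.3351 + 0.0651i, |z|^2 = 0.1165
Iter 3: z = -0.4970 + -0.3536i, |z|^2 = 0.3720
Iter 4: z = -0.4831 + 0.0415i, |z|^2 = 0.2351
Iter 5: z = -0.3734 + -0.3501i, |z|^2 = 0.2619
Iter 6: z = -0.5882 + -0.0486i, |z|^2 = 0.3483
Iter 7: z = -0.2614 + -0.2528i, |z|^2 = 0.1323
Iter 8: z = -0.6006 + -0.1778i, |z|^2 = 0.3923
Iter 9: z = -0.2759 + -0.0964i, |z|^2 = 0.0854
Iter 10: z = -0.5382 + -0.2568i, |z|^2 = 0.3556
Iter 11: z = -0.3813 + -0.0336i, |z|^2 = 0.1465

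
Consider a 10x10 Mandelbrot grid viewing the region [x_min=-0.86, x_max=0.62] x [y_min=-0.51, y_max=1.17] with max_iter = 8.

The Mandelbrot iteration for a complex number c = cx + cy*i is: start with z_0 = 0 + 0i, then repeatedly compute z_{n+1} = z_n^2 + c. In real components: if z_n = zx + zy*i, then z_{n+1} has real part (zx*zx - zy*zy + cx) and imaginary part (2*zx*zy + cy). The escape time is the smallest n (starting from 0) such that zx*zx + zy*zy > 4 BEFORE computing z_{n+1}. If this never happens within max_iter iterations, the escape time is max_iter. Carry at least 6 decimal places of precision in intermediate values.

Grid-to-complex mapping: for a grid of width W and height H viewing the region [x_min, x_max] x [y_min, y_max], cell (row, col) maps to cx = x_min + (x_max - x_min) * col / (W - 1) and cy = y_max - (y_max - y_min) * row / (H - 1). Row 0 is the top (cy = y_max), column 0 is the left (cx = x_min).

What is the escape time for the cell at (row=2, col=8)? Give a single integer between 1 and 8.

Answer: 3

Derivation:
z_0 = 0 + 0i, c = 0.4556 + 0.7967i
Iter 1: z = 0.4556 + 0.7967i, |z|^2 = 0.8422
Iter 2: z = 0.0284 + 1.5225i, |z|^2 = 2.3189
Iter 3: z = -1.8617 + 0.8832i, |z|^2 = 4.2459
Escaped at iteration 3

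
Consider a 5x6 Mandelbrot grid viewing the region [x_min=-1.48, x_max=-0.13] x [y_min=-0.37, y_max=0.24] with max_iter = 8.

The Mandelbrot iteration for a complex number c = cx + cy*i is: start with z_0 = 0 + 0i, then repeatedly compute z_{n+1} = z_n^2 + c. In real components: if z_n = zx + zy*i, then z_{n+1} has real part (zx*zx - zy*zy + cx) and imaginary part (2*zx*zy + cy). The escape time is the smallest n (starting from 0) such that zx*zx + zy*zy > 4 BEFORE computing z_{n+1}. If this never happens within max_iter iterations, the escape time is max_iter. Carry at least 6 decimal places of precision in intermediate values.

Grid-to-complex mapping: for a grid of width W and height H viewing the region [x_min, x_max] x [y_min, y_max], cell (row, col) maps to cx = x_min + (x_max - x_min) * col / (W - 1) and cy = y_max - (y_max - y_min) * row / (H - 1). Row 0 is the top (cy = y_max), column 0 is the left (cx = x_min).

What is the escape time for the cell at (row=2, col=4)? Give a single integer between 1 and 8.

z_0 = 0 + 0i, c = -0.1300 + -0.0040i
Iter 1: z = -0.1300 + -0.0040i, |z|^2 = 0.0169
Iter 2: z = -0.1131 + -0.0030i, |z|^2 = 0.0128
Iter 3: z = -0.1172 + -0.0033i, |z|^2 = 0.0138
Iter 4: z = -0.1163 + -0.0032i, |z|^2 = 0.0135
Iter 5: z = -0.1165 + -0.0033i, |z|^2 = 0.0136
Iter 6: z = -0.1164 + -0.0032i, |z|^2 = 0.0136
Iter 7: z = -0.1165 + -0.0032i, |z|^2 = 0.0136

Answer: 8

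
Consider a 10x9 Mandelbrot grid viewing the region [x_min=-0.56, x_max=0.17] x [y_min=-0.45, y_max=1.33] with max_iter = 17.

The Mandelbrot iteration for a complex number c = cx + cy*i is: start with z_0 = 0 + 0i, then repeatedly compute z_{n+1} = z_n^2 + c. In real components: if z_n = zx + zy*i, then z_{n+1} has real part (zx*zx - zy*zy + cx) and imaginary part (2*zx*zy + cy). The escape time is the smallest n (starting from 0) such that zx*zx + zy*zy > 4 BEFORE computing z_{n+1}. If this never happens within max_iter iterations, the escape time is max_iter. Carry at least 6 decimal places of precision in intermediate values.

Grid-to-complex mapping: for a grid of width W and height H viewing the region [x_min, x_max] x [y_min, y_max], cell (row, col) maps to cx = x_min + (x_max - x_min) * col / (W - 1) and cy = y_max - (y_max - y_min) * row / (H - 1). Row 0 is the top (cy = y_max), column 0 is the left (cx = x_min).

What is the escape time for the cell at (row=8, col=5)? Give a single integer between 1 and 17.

Answer: 17

Derivation:
z_0 = 0 + 0i, c = -0.1544 + -0.4500i
Iter 1: z = -0.1544 + -0.4500i, |z|^2 = 0.2264
Iter 2: z = -0.3331 + -0.3110i, |z|^2 = 0.2077
Iter 3: z = -0.1402 + -0.2428i, |z|^2 = 0.0786
Iter 4: z = -0.1937 + -0.3819i, |z|^2 = 0.1834
Iter 5: z = -0.2628 + -0.3020i, |z|^2 = 0.1603
Iter 6: z = -0.1766 + -0.2913i, |z|^2 = 0.1160
Iter 7: z = -0.2081 + -0.3471i, |z|^2 = 0.1638
Iter 8: z = -0.2316 + -0.3055i, |z|^2 = 0.1470
Iter 9: z = -0.1941 + -0.3085i, |z|^2 = 0.1328
Iter 10: z = -0.2119 + -0.3302i, |z|^2 = 0.1540
Iter 11: z = -0.2186 + -0.3100i, |z|^2 = 0.1439
Iter 12: z = -0.2028 + -0.3145i, |z|^2 = 0.1400
Iter 13: z = -0.2122 + -0.3225i, |z|^2 = 0.1490
Iter 14: z = -0.2134 + -0.3131i, |z|^2 = 0.1436
Iter 15: z = -0.2070 + -0.3163i, |z|^2 = 0.1429
Iter 16: z = -0.2117 + -0.3191i, |z|^2 = 0.1466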